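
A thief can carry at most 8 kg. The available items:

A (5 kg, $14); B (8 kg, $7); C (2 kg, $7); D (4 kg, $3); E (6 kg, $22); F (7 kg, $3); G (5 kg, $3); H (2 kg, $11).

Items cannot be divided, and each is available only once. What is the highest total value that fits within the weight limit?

$33

This is a 0/1 knapsack; check combinations near the capacity.
- E+H: weight 6+2=8, value 22+11=33
- C+E: weight 2+6=8, value 7+22=29
- A+H: weight 5+2=7, value 14+11=25
- E: weight 6, value 22
- A+C: weight 5+2=7, value 14+7=21
Best: $33.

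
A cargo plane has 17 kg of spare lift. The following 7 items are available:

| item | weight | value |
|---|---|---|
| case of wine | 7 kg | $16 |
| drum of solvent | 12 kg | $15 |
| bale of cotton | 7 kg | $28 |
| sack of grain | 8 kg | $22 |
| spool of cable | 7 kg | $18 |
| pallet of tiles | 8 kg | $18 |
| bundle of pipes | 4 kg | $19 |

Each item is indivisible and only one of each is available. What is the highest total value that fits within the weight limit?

Check high-value combinations within 17 kg:
- bale of cotton+sack of grain: weight 7+8=15, value 28+22=50
- bale of cotton+bundle of pipes: weight 7+4=11, value 28+19=47
- bale of cotton+spool of cable: weight 7+7=14, value 28+18=46
- bale of cotton+pallet of tiles: weight 7+8=15, value 28+18=46
Best: $50.

$50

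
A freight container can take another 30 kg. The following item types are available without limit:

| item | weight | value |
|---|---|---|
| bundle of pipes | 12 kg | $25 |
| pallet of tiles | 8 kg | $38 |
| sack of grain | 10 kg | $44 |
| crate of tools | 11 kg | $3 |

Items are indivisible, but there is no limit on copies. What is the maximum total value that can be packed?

Best value-per-unit is pallet of tiles at 38/8; filling with it alone gives 3×38 = 114.
Optimal mix: 3×sack of grain → weight 30, value 132.

$132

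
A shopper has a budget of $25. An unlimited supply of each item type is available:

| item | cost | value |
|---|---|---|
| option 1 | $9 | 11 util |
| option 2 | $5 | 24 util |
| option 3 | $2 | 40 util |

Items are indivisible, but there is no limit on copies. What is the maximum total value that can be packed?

480 util

Best value-per-unit is option 3 at 40/2, and filling with it alone uses cost 12×2=24. No mix of the others beats 12×40 = 480.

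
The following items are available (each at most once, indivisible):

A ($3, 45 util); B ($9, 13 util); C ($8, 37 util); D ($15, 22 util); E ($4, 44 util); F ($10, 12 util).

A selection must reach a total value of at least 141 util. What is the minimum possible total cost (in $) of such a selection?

30

Subsets with value ≥ 141, sorted by total cost:
- A+C+D+E: cost 30, value 148
- A+B+C+E+F: cost 34, value 151
- A+B+C+D+E: cost 39, value 161
Minimum cost: 30 $.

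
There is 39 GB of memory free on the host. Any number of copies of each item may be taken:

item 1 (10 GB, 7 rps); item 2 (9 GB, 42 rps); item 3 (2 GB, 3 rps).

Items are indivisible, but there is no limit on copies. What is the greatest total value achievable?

171 rps

Best value-per-unit is item 2 at 42/9; filling with it alone gives 4×42 = 168.
Optimal mix: 4×item 2 + 1×item 3 → memory 38, value 171.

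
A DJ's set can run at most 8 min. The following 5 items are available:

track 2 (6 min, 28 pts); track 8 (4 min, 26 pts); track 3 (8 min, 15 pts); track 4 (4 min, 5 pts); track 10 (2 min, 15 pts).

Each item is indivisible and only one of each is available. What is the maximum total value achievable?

43 pts

Check high-value combinations within 8 min:
- track 2+track 10: duration 6+2=8, value 28+15=43
- track 8+track 10: duration 4+2=6, value 26+15=41
- track 8+track 4: duration 4+4=8, value 26+5=31
- track 2: duration 6, value 28
- track 8: duration 4, value 26
Best: 43 pts.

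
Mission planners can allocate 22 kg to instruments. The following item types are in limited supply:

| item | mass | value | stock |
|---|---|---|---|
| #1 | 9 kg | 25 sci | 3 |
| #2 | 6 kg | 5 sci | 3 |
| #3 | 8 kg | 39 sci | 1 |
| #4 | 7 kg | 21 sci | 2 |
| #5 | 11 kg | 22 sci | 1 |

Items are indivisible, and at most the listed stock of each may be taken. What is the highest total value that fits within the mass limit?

Best selections within mass 22 and stock limits:
- 1×#3 + 2×#4: mass 22, value 81
- 1×#2 + 1×#3 + 1×#4: mass 21, value 65
Best: 81 sci.

81 sci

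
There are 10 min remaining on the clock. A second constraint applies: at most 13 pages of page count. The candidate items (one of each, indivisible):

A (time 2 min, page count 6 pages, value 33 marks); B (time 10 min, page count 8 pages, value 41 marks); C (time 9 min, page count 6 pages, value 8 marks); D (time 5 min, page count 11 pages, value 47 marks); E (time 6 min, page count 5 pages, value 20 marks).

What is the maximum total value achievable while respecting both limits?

Feasible sets respecting both limits:
- A+E: time 8, page count 11, value 53
- D: time 5, page count 11, value 47
- B: time 10, page count 8, value 41
Best: 53 marks.

53 marks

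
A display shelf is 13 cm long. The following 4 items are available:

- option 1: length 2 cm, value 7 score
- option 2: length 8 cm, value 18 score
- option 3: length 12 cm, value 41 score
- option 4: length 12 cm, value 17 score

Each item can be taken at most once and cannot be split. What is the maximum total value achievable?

41 score

This is a 0/1 knapsack; check combinations near the capacity.
- option 3: length 12, value 41
- option 1+option 2: length 2+8=10, value 7+18=25
- option 2: length 8, value 18
Best: 41 score.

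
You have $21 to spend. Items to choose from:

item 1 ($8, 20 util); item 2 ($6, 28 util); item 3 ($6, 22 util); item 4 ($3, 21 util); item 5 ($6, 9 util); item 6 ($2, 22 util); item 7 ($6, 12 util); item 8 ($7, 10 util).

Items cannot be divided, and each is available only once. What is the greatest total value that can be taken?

93 util

Check high-value combinations within $21:
- item 2+item 3+item 4+item 6: cost 6+6+3+2=17, value 28+22+21+22=93
- item 1+item 2+item 4+item 6: cost 8+6+3+2=19, value 20+28+21+22=91
- item 1+item 3+item 4+item 6: cost 8+6+3+2=19, value 20+22+21+22=85
- item 2+item 3+item 6+item 7: cost 6+6+2+6=20, value 28+22+22+12=84
Best: 93 util.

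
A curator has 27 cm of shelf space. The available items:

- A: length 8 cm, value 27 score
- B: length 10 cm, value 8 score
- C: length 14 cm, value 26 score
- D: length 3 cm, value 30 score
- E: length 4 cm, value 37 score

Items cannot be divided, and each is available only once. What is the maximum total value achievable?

Check high-value combinations within 27 cm:
- A+B+D+E: length 8+10+3+4=25, value 27+8+30+37=102
- A+D+E: length 8+3+4=15, value 27+30+37=94
- C+D+E: length 14+3+4=21, value 26+30+37=93
- A+C+E: length 8+14+4=26, value 27+26+37=90
Best: 102 score.

102 score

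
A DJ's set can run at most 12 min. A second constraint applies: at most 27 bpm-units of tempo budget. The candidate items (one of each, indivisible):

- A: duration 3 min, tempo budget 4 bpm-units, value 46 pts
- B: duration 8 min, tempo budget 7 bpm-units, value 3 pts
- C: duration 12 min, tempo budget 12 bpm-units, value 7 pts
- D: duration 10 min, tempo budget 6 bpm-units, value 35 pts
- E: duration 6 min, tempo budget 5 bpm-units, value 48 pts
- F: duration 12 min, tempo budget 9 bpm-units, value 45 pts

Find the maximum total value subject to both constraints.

Feasible sets respecting both limits:
- A+E: duration 9, tempo budget 9, value 94
- A+B: duration 11, tempo budget 11, value 49
- E: duration 6, tempo budget 5, value 48
- A: duration 3, tempo budget 4, value 46
Best: 94 pts.

94 pts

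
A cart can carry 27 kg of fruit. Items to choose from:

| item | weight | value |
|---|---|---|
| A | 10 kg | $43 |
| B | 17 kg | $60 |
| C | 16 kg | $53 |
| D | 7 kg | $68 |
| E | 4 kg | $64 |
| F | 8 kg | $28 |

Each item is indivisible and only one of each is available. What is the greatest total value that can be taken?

This is a 0/1 knapsack; check combinations near the capacity.
- C+D+E: weight 16+7+4=27, value 53+68+64=185
- A+D+E: weight 10+7+4=21, value 43+68+64=175
- D+E+F: weight 7+4+8=19, value 68+64+28=160
Best: $185.

$185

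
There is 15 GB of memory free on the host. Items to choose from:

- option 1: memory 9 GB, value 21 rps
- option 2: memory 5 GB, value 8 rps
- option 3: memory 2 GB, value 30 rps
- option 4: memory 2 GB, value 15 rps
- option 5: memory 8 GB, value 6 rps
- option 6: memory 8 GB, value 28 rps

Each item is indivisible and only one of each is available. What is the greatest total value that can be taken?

This is a 0/1 knapsack; check combinations near the capacity.
- option 3+option 4+option 6: memory 2+2+8=12, value 30+15+28=73
- option 1+option 3+option 4: memory 9+2+2=13, value 21+30+15=66
- option 2+option 3+option 6: memory 5+2+8=15, value 8+30+28=66
Best: 73 rps.

73 rps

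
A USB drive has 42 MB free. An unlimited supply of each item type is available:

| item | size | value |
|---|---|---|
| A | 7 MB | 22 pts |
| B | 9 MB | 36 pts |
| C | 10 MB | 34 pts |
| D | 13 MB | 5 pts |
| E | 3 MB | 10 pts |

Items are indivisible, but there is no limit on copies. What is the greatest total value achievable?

Best value-per-unit is B at 36/9; filling with it alone gives 4×36 = 144.
Optimal mix: 4×B + 2×E → size 42, value 164.

164 pts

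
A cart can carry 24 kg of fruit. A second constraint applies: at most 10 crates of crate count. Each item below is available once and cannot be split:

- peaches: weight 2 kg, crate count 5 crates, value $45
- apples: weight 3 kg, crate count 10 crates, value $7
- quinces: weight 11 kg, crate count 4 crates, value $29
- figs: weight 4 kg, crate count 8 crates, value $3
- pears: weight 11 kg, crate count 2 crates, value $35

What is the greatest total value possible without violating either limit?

$80

Feasible sets respecting both limits:
- peaches+pears: weight 13, crate count 7, value 80
- peaches+quinces: weight 13, crate count 9, value 74
- quinces+pears: weight 22, crate count 6, value 64
Best: $80.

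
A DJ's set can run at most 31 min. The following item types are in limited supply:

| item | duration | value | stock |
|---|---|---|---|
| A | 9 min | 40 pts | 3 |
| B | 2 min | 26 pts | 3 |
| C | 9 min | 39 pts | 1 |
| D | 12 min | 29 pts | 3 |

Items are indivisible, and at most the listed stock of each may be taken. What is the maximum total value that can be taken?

Best selections within duration 31 and stock limits:
- 3×A + 2×B: duration 31, value 172
- 2×A + 2×B + 1×C: duration 31, value 171
Best: 172 pts.

172 pts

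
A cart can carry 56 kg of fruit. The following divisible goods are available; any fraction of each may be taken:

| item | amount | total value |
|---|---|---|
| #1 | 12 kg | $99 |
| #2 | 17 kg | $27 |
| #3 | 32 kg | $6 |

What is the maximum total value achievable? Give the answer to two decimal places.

131.06

Take in order of value per unit:
- #1 (99/12 per unit): all 12 → value 99, running total 99.00
- #2 (27/17 per unit): all 17 → value 27, running total 126.00
- #3 (6/32 per unit): 27 of 32 → value 27×6/32 = 5.0625, running total 131.06
Total 131.06.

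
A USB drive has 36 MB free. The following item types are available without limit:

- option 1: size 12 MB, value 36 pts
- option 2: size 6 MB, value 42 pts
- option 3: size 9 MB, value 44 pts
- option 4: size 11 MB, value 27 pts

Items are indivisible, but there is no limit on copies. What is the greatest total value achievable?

252 pts

Best value-per-unit is option 2 at 42/6, and filling with it alone uses size 6×6=36. No mix of the others beats 6×42 = 252.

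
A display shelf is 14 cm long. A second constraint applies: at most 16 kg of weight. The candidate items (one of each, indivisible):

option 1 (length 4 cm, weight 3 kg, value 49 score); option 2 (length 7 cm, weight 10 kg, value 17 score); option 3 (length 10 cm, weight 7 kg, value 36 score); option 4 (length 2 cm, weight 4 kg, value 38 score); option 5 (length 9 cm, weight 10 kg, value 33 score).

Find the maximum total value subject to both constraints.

Feasible sets respecting both limits:
- option 1+option 4: length 6, weight 7, value 87
- option 1+option 3: length 14, weight 10, value 85
- option 1+option 5: length 13, weight 13, value 82
- option 3+option 4: length 12, weight 11, value 74
Best: 87 score.

87 score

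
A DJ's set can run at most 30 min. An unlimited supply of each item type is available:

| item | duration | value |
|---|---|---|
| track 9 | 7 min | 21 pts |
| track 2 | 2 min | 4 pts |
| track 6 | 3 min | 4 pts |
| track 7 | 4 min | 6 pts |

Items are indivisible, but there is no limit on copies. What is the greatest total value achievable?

88 pts

Best value-per-unit is track 9 at 21/7; filling with it alone gives 4×21 = 84.
Optimal mix: 4×track 9 + 1×track 2 → duration 30, value 88.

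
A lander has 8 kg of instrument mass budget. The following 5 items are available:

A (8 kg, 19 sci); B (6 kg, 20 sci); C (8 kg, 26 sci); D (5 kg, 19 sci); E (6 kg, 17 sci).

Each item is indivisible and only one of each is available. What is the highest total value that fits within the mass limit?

Check high-value combinations within 8 kg:
- C: mass 8, value 26
- B: mass 6, value 20
- D: mass 5, value 19
Best: 26 sci.

26 sci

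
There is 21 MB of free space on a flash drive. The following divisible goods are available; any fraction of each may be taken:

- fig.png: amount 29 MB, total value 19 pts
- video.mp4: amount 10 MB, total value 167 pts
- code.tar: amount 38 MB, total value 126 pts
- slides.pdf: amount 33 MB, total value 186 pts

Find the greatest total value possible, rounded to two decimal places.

229.00

Take in order of value per unit:
- video.mp4 (167/10 per unit): all 10 → value 167, running total 167.00
- slides.pdf (186/33 per unit): 11 of 33 → value 11×186/33 = 62.0000, running total 229.00
Total 229.00.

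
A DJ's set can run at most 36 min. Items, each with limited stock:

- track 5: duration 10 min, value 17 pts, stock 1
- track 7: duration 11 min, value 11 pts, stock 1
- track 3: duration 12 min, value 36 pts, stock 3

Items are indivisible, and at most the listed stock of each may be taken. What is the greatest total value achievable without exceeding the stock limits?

108 pts

Best selections within duration 36 and stock limits:
- 3×track 3: duration 36, value 108
- 1×track 5 + 2×track 3: duration 34, value 89
- 1×track 7 + 2×track 3: duration 35, value 83
- 2×track 3: duration 24, value 72
Best: 108 pts.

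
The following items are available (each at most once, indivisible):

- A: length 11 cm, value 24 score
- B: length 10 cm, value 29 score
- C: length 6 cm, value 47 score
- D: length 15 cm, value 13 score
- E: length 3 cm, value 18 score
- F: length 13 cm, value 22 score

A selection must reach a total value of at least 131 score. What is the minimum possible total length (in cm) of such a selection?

43

Subsets with value ≥ 131, sorted by total length:
- A+B+C+E+F: length 43, value 140
- A+B+C+D+E: length 45, value 131
- A+B+C+D+F: length 55, value 135
- A+B+C+D+E+F: length 58, value 153
Minimum length: 43 cm.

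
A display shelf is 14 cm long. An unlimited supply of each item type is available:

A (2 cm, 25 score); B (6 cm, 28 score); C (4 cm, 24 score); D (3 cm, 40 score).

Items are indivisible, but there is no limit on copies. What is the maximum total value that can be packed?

Best value-per-unit is D at 40/3; filling with it alone gives 4×40 = 160.
Optimal mix: 1×A + 4×D → length 14, value 185.

185 score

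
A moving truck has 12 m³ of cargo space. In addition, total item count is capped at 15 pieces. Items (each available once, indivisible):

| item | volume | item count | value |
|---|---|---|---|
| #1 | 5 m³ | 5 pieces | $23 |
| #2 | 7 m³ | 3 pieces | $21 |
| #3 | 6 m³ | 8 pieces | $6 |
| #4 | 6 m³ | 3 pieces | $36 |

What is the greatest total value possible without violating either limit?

Feasible sets respecting both limits:
- #1+#4: volume 11, item count 8, value 59
- #1+#2: volume 12, item count 8, value 44
- #3+#4: volume 12, item count 11, value 42
Best: $59.

$59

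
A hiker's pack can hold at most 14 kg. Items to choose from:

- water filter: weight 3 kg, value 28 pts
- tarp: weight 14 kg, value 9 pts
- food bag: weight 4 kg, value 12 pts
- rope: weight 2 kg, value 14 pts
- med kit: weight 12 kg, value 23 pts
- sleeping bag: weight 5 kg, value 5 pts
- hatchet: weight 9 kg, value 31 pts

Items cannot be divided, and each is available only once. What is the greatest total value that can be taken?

73 pts

Check high-value combinations within 14 kg:
- water filter+rope+hatchet: weight 3+2+9=14, value 28+14+31=73
- water filter+hatchet: weight 3+9=12, value 28+31=59
- water filter+food bag+rope+sleeping bag: weight 3+4+2+5=14, value 28+12+14+5=59
Best: 73 pts.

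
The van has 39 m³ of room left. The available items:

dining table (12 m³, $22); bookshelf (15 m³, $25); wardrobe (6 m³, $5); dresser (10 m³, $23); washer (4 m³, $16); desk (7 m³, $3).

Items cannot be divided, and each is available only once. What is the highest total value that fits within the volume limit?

Check high-value combinations within 39 m³:
- dining table+bookshelf+dresser: volume 12+15+10=37, value 22+25+23=70
- bookshelf+wardrobe+dresser+washer: volume 15+6+10+4=35, value 25+5+23+16=69
- dining table+wardrobe+dresser+washer+desk: volume 12+6+10+4+7=39, value 22+5+23+16+3=69
- dining table+bookshelf+wardrobe+washer: volume 12+15+6+4=37, value 22+25+5+16=68
Best: $70.

$70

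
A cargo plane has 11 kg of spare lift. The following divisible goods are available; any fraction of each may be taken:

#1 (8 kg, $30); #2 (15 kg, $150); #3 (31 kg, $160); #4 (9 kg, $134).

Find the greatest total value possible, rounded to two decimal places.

Take in order of value per unit:
- #4 (134/9 per unit): all 9 → value 134, running total 134.00
- #2 (150/15 per unit): 2 of 15 → value 2×150/15 = 20.0000, running total 154.00
Total 154.00.

154.00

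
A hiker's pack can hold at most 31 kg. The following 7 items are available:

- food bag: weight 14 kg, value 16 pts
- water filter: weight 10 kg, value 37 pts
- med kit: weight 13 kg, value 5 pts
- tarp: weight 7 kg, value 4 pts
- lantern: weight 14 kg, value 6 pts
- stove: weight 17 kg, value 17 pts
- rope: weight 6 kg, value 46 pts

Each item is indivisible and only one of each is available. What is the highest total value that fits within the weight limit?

99 pts

Check high-value combinations within 31 kg:
- food bag+water filter+rope: weight 14+10+6=30, value 16+37+46=99
- water filter+lantern+rope: weight 10+14+6=30, value 37+6+46=89
- water filter+med kit+rope: weight 10+13+6=29, value 37+5+46=88
Best: 99 pts.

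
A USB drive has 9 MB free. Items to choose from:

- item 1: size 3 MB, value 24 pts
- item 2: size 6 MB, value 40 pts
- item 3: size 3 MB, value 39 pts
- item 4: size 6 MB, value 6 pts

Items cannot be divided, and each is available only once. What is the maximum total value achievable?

This is a 0/1 knapsack; check combinations near the capacity.
- item 2+item 3: size 6+3=9, value 40+39=79
- item 1+item 2: size 3+6=9, value 24+40=64
- item 1+item 3: size 3+3=6, value 24+39=63
- item 3+item 4: size 3+6=9, value 39+6=45
- item 2: size 6, value 40
Best: 79 pts.

79 pts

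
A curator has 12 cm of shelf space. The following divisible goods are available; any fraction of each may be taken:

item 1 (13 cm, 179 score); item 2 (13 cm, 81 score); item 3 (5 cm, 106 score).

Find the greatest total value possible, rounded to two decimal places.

202.38

Take in order of value per unit:
- item 3 (106/5 per unit): all 5 → value 106, running total 106.00
- item 1 (179/13 per unit): 7 of 13 → value 7×179/13 = 96.3846, running total 202.38
Total 202.38.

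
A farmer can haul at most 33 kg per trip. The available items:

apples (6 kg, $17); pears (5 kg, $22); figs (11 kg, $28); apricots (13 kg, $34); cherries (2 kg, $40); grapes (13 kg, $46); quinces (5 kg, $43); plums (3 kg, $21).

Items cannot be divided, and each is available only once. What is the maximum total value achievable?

Check high-value combinations within 33 kg:
- pears+cherries+grapes+quinces+plums: weight 5+2+13+5+3=28, value 22+40+46+43+21=172
- apples+pears+figs+cherries+quinces+plums: weight 6+5+11+2+5+3=32, value 17+22+28+40+43+21=171
- apples+pears+cherries+grapes+quinces: weight 6+5+2+13+5=31, value 17+22+40+46+43=168
- apples+cherries+grapes+quinces+plums: weight 6+2+13+5+3=29, value 17+40+46+43+21=167
- apricots+cherries+grapes+quinces: weight 13+2+13+5=33, value 34+40+46+43=163
Best: $172.

$172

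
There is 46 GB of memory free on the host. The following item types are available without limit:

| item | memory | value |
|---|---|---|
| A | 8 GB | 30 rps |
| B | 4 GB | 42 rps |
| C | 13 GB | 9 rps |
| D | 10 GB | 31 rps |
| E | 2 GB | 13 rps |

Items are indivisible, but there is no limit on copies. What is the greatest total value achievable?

Best value-per-unit is B at 42/4; filling with it alone gives 11×42 = 462.
Optimal mix: 11×B + 1×E → memory 46, value 475.

475 rps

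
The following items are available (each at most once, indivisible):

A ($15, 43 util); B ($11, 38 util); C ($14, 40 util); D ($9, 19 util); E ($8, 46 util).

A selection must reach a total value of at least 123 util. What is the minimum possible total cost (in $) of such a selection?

Subsets with value ≥ 123, sorted by total cost:
- B+C+E: cost 33, value 124
- A+B+E: cost 34, value 127
- A+C+E: cost 37, value 129
- B+C+D+E: cost 42, value 143
Minimum cost: 33 $.

33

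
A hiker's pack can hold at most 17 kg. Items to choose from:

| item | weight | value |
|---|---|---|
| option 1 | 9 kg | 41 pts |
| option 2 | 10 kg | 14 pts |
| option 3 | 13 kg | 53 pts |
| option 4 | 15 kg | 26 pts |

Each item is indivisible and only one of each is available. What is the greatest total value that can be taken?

Check high-value combinations within 17 kg:
- option 3: weight 13, value 53
- option 1: weight 9, value 41
- option 4: weight 15, value 26
- option 2: weight 10, value 14
Best: 53 pts.

53 pts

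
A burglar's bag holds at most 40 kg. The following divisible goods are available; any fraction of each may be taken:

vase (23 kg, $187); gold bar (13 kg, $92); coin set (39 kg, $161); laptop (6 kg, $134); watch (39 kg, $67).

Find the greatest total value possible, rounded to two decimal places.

398.85

Take in order of value per unit:
- laptop (134/6 per unit): all 6 → value 134, running total 134.00
- vase (187/23 per unit): all 23 → value 187, running total 321.00
- gold bar (92/13 per unit): 11 of 13 → value 11×92/13 = 77.8462, running total 398.85
Total 398.85.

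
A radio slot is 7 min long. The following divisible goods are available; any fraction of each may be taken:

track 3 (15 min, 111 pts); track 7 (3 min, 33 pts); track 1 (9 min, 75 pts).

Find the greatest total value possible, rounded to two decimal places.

Take in order of value per unit:
- track 7 (33/3 per unit): all 3 → value 33, running total 33.00
- track 1 (75/9 per unit): 4 of 9 → value 4×75/9 = 33.3333, running total 66.33
Total 66.33.

66.33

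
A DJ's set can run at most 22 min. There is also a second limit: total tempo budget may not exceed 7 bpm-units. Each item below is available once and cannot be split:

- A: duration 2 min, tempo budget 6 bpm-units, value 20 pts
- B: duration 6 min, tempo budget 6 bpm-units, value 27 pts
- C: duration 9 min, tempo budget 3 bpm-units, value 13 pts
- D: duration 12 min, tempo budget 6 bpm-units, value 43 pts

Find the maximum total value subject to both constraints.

Feasible sets respecting both limits:
- D: duration 12, tempo budget 6, value 43
- B: duration 6, tempo budget 6, value 27
- A: duration 2, tempo budget 6, value 20
Best: 43 pts.

43 pts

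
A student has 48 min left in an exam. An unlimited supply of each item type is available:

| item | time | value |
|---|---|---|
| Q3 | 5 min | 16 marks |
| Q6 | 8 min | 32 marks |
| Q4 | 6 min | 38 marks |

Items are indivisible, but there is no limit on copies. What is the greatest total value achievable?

Best value-per-unit is Q4 at 38/6, and filling with it alone uses time 8×6=48. No mix of the others beats 8×38 = 304.

304 marks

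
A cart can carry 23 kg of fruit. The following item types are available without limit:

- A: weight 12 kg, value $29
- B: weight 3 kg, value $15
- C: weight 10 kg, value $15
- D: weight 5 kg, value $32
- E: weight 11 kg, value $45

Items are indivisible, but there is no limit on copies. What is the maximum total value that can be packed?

$143

Best value-per-unit is D at 32/5; filling with it alone gives 4×32 = 128.
Optimal mix: 1×B + 4×D → weight 23, value 143.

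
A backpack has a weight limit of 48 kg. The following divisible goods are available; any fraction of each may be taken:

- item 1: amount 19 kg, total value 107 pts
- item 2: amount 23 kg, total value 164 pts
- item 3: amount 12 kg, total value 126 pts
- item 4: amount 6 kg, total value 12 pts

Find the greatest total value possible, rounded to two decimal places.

363.21

Take in order of value per unit:
- item 3 (126/12 per unit): all 12 → value 126, running total 126.00
- item 2 (164/23 per unit): all 23 → value 164, running total 290.00
- item 1 (107/19 per unit): 13 of 19 → value 13×107/19 = 73.2105, running total 363.21
Total 363.21.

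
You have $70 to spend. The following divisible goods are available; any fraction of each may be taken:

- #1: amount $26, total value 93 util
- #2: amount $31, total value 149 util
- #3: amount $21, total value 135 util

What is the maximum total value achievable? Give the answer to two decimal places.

Take in order of value per unit:
- #3 (135/21 per unit): all 21 → value 135, running total 135.00
- #2 (149/31 per unit): all 31 → value 149, running total 284.00
- #1 (93/26 per unit): 18 of 26 → value 18×93/26 = 64.3846, running total 348.38
Total 348.38.

348.38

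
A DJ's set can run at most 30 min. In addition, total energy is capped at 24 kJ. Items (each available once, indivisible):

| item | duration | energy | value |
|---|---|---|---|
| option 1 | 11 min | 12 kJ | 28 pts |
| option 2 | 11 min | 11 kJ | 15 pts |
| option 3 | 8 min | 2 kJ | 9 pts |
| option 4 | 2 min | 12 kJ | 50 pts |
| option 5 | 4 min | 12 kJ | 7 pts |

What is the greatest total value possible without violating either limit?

78 pts

Feasible sets respecting both limits:
- option 1+option 4: duration 13, energy 24, value 78
- option 2+option 4: duration 13, energy 23, value 65
- option 3+option 4: duration 10, energy 14, value 59
Best: 78 pts.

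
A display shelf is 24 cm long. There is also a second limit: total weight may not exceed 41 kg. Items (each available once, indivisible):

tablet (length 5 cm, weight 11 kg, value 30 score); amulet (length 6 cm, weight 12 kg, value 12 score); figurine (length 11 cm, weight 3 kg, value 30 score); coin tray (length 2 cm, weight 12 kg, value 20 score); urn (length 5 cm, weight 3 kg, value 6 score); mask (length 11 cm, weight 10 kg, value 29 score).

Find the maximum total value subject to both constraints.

92 score

Feasible sets respecting both limits:
- tablet+amulet+figurine+coin tray: length 24, weight 38, value 92
- tablet+figurine+coin tray+urn: length 23, weight 29, value 86
- tablet+coin tray+urn+mask: length 23, weight 36, value 85
Best: 92 score.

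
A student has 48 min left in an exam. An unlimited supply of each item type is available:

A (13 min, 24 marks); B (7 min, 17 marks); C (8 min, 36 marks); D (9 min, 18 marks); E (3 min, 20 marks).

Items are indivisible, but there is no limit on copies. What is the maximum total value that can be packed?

320 marks

Best value-per-unit is E at 20/3, and filling with it alone uses time 16×3=48. No mix of the others beats 16×20 = 320.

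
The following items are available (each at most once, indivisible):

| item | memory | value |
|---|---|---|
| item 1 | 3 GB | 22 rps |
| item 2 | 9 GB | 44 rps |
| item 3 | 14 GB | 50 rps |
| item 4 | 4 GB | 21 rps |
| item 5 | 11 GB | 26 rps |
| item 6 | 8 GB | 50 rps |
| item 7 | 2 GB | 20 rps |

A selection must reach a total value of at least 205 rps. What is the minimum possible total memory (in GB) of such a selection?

Subsets with value ≥ 205, sorted by total memory:
- item 1+item 2+item 3+item 4+item 6+item 7: memory 40, value 207
- item 1+item 2+item 3+item 5+item 6+item 7: memory 47, value 212
- item 2+item 3+item 4+item 5+item 6+item 7: memory 48, value 211
- item 1+item 2+item 3+item 4+item 5+item 6: memory 49, value 213
Minimum memory: 40 GB.

40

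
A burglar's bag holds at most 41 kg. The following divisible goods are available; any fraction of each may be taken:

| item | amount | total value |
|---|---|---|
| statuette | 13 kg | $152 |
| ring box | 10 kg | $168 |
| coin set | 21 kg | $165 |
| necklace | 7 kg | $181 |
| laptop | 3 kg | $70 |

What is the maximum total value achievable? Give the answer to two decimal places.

Take in order of value per unit:
- necklace (181/7 per unit): all 7 → value 181, running total 181.00
- laptop (70/3 per unit): all 3 → value 70, running total 251.00
- ring box (168/10 per unit): all 10 → value 168, running total 419.00
- statuette (152/13 per unit): all 13 → value 152, running total 571.00
- coin set (165/21 per unit): 8 of 21 → value 8×165/21 = 62.8571, running total 633.86
Total 633.86.

633.86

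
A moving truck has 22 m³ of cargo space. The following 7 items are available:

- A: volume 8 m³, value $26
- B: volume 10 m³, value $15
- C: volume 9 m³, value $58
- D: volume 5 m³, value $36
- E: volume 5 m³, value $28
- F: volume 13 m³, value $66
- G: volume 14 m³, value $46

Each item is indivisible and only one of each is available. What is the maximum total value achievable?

This is a 0/1 knapsack; check combinations near the capacity.
- C+F: volume 9+13=22, value 58+66=124
- C+D+E: volume 9+5+5=19, value 58+36+28=122
- A+C+D: volume 8+9+5=22, value 26+58+36=120
Best: $124.

$124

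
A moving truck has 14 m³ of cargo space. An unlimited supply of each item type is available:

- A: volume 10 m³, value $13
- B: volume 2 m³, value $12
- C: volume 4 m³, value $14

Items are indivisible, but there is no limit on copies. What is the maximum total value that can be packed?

Best value-per-unit is B at 12/2, and filling with it alone uses volume 7×2=14. No mix of the others beats 7×12 = 84.

$84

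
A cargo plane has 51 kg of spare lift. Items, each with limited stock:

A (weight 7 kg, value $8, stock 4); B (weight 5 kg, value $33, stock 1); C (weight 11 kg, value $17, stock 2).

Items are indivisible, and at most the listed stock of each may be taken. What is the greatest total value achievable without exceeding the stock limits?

Best selections within weight 51 and stock limits:
- 3×A + 1×B + 2×C: weight 48, value 91
- 2×A + 1×B + 2×C: weight 41, value 83
- 4×A + 1×B + 1×C: weight 44, value 82
Best: $91.

$91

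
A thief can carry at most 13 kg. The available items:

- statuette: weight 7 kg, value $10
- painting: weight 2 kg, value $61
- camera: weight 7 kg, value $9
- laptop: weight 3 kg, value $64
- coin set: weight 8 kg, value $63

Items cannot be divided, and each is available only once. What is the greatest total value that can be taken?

Check high-value combinations within 13 kg:
- painting+laptop+coin set: weight 2+3+8=13, value 61+64+63=188
- statuette+painting+laptop: weight 7+2+3=12, value 10+61+64=135
- painting+camera+laptop: weight 2+7+3=12, value 61+9+64=134
- laptop+coin set: weight 3+8=11, value 64+63=127
- painting+laptop: weight 2+3=5, value 61+64=125
Best: $188.

$188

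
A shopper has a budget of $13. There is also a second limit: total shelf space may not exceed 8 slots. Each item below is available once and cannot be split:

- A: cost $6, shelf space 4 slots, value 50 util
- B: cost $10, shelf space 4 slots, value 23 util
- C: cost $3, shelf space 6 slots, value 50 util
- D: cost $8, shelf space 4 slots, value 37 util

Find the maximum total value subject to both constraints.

Feasible sets respecting both limits:
- A: cost 6, shelf space 4, value 50
- C: cost 3, shelf space 6, value 50
- D: cost 8, shelf space 4, value 37
Best: 50 util.

50 util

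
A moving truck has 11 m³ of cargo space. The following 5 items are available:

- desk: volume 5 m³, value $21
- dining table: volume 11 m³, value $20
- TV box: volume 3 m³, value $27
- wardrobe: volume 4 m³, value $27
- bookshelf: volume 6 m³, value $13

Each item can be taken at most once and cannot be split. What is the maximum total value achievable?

$54

Check high-value combinations within 11 m³:
- TV box+wardrobe: volume 3+4=7, value 27+27=54
- desk+TV box: volume 5+3=8, value 21+27=48
- desk+wardrobe: volume 5+4=9, value 21+27=48
Best: $54.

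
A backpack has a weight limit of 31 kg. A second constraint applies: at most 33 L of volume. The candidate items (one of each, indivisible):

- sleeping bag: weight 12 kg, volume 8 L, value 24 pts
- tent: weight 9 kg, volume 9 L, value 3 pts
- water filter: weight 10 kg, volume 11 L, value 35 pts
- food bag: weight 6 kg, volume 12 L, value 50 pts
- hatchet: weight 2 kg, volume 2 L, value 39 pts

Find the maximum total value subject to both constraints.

Feasible sets respecting both limits:
- sleeping bag+water filter+food bag+hatchet: weight 30, volume 33, value 148
- water filter+food bag+hatchet: weight 18, volume 25, value 124
- sleeping bag+tent+food bag+hatchet: weight 29, volume 31, value 116
Best: 148 pts.

148 pts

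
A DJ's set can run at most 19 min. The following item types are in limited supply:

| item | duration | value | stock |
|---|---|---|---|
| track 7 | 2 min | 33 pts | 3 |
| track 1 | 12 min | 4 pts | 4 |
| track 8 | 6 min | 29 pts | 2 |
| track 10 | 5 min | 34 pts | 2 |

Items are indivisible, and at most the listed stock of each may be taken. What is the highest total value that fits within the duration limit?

Best selections within duration 19 and stock limits:
- 3×track 7 + 2×track 10: duration 16, value 167
- 3×track 7 + 1×track 8 + 1×track 10: duration 17, value 162
- 3×track 7 + 2×track 8: duration 18, value 157
- 2×track 7 + 2×track 10: duration 14, value 134
Best: 167 pts.

167 pts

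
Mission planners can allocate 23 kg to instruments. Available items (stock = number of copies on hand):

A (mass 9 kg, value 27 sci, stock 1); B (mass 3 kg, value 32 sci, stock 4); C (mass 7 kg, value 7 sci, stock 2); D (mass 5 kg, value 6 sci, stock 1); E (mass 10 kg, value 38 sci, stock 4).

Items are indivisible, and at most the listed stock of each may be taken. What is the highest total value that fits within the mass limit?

Top feasible selections:
- 4×B + 1×E: mass 22, value 166
- 1×A + 4×B: mass 21, value 155
- 4×B + 1×C: mass 19, value 135
- 4×B + 1×D: mass 17, value 134
Best: 166 sci.

166 sci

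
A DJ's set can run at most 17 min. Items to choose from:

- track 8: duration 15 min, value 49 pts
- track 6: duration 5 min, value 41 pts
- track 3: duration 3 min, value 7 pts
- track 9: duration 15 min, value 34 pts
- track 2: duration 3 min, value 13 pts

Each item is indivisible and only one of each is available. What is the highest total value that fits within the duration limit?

61 pts

Check high-value combinations within 17 min:
- track 6+track 3+track 2: duration 5+3+3=11, value 41+7+13=61
- track 6+track 2: duration 5+3=8, value 41+13=54
- track 8: duration 15, value 49
- track 6+track 3: duration 5+3=8, value 41+7=48
Best: 61 pts.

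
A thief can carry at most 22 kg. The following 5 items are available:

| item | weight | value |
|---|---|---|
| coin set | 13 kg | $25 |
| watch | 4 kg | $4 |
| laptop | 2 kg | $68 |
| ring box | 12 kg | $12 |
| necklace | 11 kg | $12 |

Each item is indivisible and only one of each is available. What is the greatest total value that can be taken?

Check high-value combinations within 22 kg:
- coin set+watch+laptop: weight 13+4+2=19, value 25+4+68=97
- coin set+laptop: weight 13+2=15, value 25+68=93
- watch+laptop+necklace: weight 4+2+11=17, value 4+68+12=84
Best: $97.

$97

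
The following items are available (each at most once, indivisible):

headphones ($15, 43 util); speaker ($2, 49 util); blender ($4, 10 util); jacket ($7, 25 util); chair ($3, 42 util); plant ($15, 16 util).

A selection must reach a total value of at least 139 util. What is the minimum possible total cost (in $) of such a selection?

Subsets with value ≥ 139, sorted by total cost:
- headphones+speaker+blender+chair: cost 24, value 144
- headphones+speaker+jacket+chair: cost 27, value 159
- headphones+speaker+blender+jacket+chair: cost 31, value 169
Minimum cost: 24 $.

24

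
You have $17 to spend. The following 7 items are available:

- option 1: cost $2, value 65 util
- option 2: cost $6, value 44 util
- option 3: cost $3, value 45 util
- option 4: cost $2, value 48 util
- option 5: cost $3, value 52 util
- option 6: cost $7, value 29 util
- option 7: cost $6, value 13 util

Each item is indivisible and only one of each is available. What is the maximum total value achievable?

254 util

This is a 0/1 knapsack; check combinations near the capacity.
- option 1+option 2+option 3+option 4+option 5: cost 2+6+3+2+3=16, value 65+44+45+48+52=254
- option 1+option 3+option 4+option 5+option 6: cost 2+3+2+3+7=17, value 65+45+48+52+29=239
- option 1+option 3+option 4+option 5+option 7: cost 2+3+2+3+6=16, value 65+45+48+52+13=223
- option 1+option 3+option 4+option 5: cost 2+3+2+3=10, value 65+45+48+52=210
Best: 254 util.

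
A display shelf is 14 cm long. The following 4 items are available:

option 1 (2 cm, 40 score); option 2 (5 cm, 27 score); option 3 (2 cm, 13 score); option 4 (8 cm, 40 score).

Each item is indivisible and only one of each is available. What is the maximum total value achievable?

This is a 0/1 knapsack; check combinations near the capacity.
- option 1+option 3+option 4: length 2+2+8=12, value 40+13+40=93
- option 1+option 2+option 3: length 2+5+2=9, value 40+27+13=80
- option 1+option 4: length 2+8=10, value 40+40=80
Best: 93 score.

93 score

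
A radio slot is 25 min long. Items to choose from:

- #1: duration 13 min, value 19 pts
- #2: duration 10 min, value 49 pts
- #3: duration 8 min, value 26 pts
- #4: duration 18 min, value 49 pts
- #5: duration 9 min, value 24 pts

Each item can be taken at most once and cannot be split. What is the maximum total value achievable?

75 pts

Check high-value combinations within 25 min:
- #2+#3: duration 10+8=18, value 49+26=75
- #2+#5: duration 10+9=19, value 49+24=73
- #1+#2: duration 13+10=23, value 19+49=68
Best: 75 pts.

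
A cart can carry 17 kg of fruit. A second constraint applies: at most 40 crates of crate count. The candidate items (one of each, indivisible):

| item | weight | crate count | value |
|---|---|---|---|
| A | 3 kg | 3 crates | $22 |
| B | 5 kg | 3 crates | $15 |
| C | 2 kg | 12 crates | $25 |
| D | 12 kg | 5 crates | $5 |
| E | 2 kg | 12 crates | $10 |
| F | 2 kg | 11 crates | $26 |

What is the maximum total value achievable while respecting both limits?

$88

Feasible sets respecting both limits:
- A+B+C+F: weight 12, crate count 29, value 88
- A+C+E+F: weight 9, crate count 38, value 83
- B+C+E+F: weight 11, crate count 38, value 76
- A+C+F: weight 7, crate count 26, value 73
Best: $88.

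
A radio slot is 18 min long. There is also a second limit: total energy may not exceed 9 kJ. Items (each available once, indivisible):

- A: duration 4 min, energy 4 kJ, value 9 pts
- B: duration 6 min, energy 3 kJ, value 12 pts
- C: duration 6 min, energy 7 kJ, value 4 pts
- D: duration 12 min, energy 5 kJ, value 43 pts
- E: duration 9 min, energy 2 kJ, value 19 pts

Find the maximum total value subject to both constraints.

Feasible sets respecting both limits:
- B+D: duration 18, energy 8, value 55
- A+D: duration 16, energy 9, value 52
- D: duration 12, energy 5, value 43
- B+E: duration 15, energy 5, value 31
Best: 55 pts.

55 pts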